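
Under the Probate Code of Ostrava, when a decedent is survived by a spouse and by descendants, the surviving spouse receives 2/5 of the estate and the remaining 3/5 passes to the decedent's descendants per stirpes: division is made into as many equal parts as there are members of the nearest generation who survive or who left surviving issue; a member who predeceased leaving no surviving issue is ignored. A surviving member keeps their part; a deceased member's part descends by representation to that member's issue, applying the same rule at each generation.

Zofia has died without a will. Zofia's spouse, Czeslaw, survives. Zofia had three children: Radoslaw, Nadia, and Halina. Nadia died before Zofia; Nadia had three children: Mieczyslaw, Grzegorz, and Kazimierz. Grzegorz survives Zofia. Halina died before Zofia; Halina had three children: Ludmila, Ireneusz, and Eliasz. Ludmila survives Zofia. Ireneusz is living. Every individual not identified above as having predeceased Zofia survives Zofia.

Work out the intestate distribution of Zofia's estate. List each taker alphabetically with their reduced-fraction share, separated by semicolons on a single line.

Czeslaw 2/5; Eliasz 1/15; Grzegorz 1/15; Ireneusz 1/15; Kazimierz 1/15; Ludmila 1/15; Mieczyslaw 1/15; Radoslaw 1/5

Czeslaw, as surviving spouse, takes 2/5.
The remaining 3/5 passes to Zofia's descendants per stirpes.
The 3/5 is divided into 3 equal shares of 1/5 among Radoslaw, Nadia, Halina.
Radoslaw is living and takes 1/5.
Nadia predeceased; the 1/5 allotted to Nadia's branch passes to Nadia's issue by representation.
The 1/5 is divided into 3 equal shares of 1/15 among Mieczyslaw, Grzegorz, Kazimierz.
Mieczyslaw is living and takes 1/15.
Grzegorz is living and takes 1/15.
Kazimierz is living and takes 1/15.
Halina predeceased; the 1/5 allotted to Halina's branch passes to Halina's issue by representation.
The 1/5 is divided into 3 equal shares of 1/15 among Ludmila, Ireneusz, Eliasz.
Ludmila is living and takes 1/15.
Ireneusz is living and takes 1/15.
Eliasz is living and takes 1/15.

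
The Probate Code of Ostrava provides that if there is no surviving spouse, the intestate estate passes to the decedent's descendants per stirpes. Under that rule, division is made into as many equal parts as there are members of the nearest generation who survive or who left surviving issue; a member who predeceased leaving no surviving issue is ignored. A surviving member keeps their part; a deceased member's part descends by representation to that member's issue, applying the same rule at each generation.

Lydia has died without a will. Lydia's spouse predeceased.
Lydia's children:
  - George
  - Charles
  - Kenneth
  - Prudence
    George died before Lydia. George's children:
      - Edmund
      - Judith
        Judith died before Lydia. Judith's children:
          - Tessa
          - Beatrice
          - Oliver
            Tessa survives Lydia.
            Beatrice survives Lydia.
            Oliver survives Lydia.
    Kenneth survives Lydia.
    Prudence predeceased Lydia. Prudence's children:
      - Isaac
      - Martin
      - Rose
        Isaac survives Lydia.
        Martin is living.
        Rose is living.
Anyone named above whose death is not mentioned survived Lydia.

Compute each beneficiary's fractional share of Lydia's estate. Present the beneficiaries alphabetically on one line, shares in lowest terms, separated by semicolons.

Beatrice 1/24; Charles 1/4; Edmund 1/8; Isaac 1/12; Kenneth 1/4; Martin 1/12; Oliver 1/24; Rose 1/12; Tessa 1/24

There is no surviving spouse, so the entire estate passes to Lydia's descendants per stirpes.
The estate is divided into 4 equal shares of 1/4 among George, Charles, Kenneth, Prudence.
George predeceased; the 1/4 allotted to George's branch passes to George's issue by representation.
The 1/4 is divided into 2 equal shares of 1/8 among Edmund, Judith.
Edmund is living and takes 1/8.
Judith predeceased; the 1/8 allotted to Judith's branch passes to Judith's issue by representation.
The 1/8 is divided into 3 equal shares of 1/24 among Tessa, Beatrice, Oliver.
Tessa is living and takes 1/24.
Beatrice is living and takes 1/24.
Oliver is living and takes 1/24.
Charles is living and takes 1/4.
Kenneth is living and takes 1/4.
Prudence predeceased; the 1/4 allotted to Prudence's branch passes to Prudence's issue by representation.
The 1/4 is divided into 3 equal shares of 1/12 among Isaac, Martin, Rose.
Isaac is living and takes 1/12.
Martin is living and takes 1/12.
Rose is living and takes 1/12.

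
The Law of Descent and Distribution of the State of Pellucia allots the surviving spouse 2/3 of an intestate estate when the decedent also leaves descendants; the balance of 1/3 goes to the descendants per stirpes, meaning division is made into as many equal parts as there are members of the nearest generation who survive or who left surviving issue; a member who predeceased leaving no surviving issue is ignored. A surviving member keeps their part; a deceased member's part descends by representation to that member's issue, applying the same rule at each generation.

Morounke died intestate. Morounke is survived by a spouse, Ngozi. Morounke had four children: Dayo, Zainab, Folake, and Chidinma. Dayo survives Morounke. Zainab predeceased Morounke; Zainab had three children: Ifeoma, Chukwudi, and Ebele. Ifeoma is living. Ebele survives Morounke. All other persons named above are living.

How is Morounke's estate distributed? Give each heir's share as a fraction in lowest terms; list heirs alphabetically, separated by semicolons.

Chidinma 1/12; Chukwudi 1/36; Dayo 1/12; Ebele 1/36; Folake 1/12; Ifeoma 1/36; Ngozi 2/3

Ngozi, as surviving spouse, takes 2/3.
The remaining 1/3 passes to Morounke's descendants per stirpes.
The 1/3 is divided into 4 equal shares of 1/12 among Dayo, Zainab, Folake, Chidinma.
Dayo is living and takes 1/12.
Zainab predeceased; the 1/12 allotted to Zainab's branch passes to Zainab's issue by representation.
The 1/12 is divided into 3 equal shares of 1/36 among Ifeoma, Chukwudi, Ebele.
Ifeoma is living and takes 1/36.
Chukwudi is living and takes 1/36.
Ebele is living and takes 1/36.
Folake is living and takes 1/12.
Chidinma is living and takes 1/12.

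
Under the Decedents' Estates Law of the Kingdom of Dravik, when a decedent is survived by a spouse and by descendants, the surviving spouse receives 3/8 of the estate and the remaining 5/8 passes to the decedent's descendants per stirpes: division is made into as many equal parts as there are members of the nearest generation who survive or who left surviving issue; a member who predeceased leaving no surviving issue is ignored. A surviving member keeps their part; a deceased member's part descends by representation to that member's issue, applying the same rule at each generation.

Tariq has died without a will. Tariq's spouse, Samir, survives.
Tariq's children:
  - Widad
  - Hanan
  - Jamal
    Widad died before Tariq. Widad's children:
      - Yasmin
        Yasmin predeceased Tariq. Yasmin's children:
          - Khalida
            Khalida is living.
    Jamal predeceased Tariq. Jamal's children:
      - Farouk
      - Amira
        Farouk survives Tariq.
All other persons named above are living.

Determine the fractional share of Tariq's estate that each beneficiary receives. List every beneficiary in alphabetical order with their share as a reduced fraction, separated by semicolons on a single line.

Samir, as surviving spouse, takes 3/8.
The remaining 5/8 passes to Tariq's descendants per stirpes.
The 5/8 is divided into 3 equal shares of 5/24 among Widad, Hanan, Jamal.
Widad predeceased; the 5/24 allotted to Widad's branch passes to Widad's issue by representation.
Yasmin's line is the sole branch at this level, so the full 5/24 passes to Yasmin's issue by representation.
Khalida is the sole taker at this level and receives the full 5/24.
Hanan is living and takes 5/24.
Jamal predeceased; the 5/24 allotted to Jamal's branch passes to Jamal's issue by representation.
The 5/24 is divided into 2 equal shares of 5/48 among Farouk, Amira.
Farouk is living and takes 5/48.
Amira is living and takes 5/48.

Amira 5/48; Farouk 5/48; Hanan 5/24; Khalida 5/24; Samir 3/8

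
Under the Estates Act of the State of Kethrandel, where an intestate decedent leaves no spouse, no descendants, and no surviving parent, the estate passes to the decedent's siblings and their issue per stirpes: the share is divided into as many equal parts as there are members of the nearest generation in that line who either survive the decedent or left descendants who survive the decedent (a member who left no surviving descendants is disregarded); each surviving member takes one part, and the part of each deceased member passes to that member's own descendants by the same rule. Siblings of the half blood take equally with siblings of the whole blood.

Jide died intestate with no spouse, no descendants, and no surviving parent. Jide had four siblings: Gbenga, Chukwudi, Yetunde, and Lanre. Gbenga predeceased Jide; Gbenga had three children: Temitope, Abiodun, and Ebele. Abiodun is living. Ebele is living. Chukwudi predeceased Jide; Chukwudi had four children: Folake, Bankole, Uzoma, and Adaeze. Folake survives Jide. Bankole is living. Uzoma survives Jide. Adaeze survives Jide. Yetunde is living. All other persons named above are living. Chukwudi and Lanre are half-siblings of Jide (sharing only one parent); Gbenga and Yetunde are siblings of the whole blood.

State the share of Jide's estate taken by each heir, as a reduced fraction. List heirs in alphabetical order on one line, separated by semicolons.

Abiodun 1/12; Adaeze 1/16; Bankole 1/16; Ebele 1/12; Folake 1/16; Lanre 1/4; Temitope 1/12; Uzoma 1/16; Yetunde 1/4

No spouse, descendants, or parent survives, so the estate passes to Jide's siblings per stirpes.
Half-blood and whole-blood siblings take equally under the stated rule.
The estate is divided into 4 equal shares of 1/4 among Gbenga, Chukwudi, Yetunde, Lanre.
Gbenga predeceased; the 1/4 allotted to Gbenga's branch passes to Gbenga's issue by representation.
The 1/4 is divided into 3 equal shares of 1/12 among Temitope, Abiodun, Ebele.
Temitope is living and takes 1/12.
Abiodun is living and takes 1/12.
Ebele is living and takes 1/12.
Chukwudi predeceased; the 1/4 allotted to Chukwudi's branch passes to Chukwudi's issue by representation.
The 1/4 is divided into 4 equal shares of 1/16 among Folake, Bankole, Uzoma, Adaeze.
Folake is living and takes 1/16.
Bankole is living and takes 1/16.
Uzoma is living and takes 1/16.
Adaeze is living and takes 1/16.
Yetunde is living and takes 1/4.
Lanre is living and takes 1/4.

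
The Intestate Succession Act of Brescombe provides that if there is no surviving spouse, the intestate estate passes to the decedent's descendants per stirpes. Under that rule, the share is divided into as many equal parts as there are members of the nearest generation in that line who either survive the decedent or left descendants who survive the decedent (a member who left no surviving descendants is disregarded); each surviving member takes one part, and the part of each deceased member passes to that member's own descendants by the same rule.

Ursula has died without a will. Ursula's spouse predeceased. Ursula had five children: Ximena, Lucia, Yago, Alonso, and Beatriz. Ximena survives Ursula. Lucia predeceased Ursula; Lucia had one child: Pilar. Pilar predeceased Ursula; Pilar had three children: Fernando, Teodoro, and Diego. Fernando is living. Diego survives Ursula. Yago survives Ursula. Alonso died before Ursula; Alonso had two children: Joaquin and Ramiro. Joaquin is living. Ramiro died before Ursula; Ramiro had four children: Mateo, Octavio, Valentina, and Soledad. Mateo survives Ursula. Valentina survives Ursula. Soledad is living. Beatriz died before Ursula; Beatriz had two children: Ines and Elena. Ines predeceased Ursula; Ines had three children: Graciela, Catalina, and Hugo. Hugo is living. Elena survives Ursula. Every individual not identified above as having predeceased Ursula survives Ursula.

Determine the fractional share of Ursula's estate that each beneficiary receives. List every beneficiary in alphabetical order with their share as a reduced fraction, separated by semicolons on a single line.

There is no surviving spouse, so the entire estate passes to Ursula's descendants per stirpes.
The estate is divided into 5 equal shares of 1/5 among Ximena, Lucia, Yago, Alonso, Beatriz.
Ximena is living and takes 1/5.
Lucia predeceased; the 1/5 allotted to Lucia's branch passes to Lucia's issue by representation.
Pilar's line is the sole branch at this level, so the full 1/5 passes to Pilar's issue by representation.
The 1/5 is divided into 3 equal shares of 1/15 among Fernando, Teodoro, Diego.
Fernando is living and takes 1/15.
Teodoro is living and takes 1/15.
Diego is living and takes 1/15.
Yago is living and takes 1/5.
Alonso predeceased; the 1/5 allotted to Alonso's branch passes to Alonso's issue by representation.
The 1/5 is divided into 2 equal shares of 1/10 among Joaquin, Ramiro.
Joaquin is living and takes 1/10.
Ramiro predeceased; the 1/10 allotted to Ramiro's branch passes to Ramiro's issue by representation.
The 1/10 is divided into 4 equal shares of 1/40 among Mateo, Octavio, Valentina, Soledad.
Mateo is living and takes 1/40.
Octavio is living and takes 1/40.
Valentina is living and takes 1/40.
Soledad is living and takes 1/40.
Beatriz predeceased; the 1/5 allotted to Beatriz's branch passes to Beatriz's issue by representation.
The 1/5 is divided into 2 equal shares of 1/10 among Ines, Elena.
Ines predeceased; the 1/10 allotted to Ines's branch passes to Ines's issue by representation.
The 1/10 is divided into 3 equal shares of 1/30 among Graciela, Catalina, Hugo.
Graciela is living and takes 1/30.
Catalina is living and takes 1/30.
Hugo is living and takes 1/30.
Elena is living and takes 1/10.

Catalina 1/30; Diego 1/15; Elena 1/10; Fernando 1/15; Graciela 1/30; Hugo 1/30; Joaquin 1/10; Mateo 1/40; Octavio 1/40; Soledad 1/40; Teodoro 1/15; Valentina 1/40; Ximena 1/5; Yago 1/5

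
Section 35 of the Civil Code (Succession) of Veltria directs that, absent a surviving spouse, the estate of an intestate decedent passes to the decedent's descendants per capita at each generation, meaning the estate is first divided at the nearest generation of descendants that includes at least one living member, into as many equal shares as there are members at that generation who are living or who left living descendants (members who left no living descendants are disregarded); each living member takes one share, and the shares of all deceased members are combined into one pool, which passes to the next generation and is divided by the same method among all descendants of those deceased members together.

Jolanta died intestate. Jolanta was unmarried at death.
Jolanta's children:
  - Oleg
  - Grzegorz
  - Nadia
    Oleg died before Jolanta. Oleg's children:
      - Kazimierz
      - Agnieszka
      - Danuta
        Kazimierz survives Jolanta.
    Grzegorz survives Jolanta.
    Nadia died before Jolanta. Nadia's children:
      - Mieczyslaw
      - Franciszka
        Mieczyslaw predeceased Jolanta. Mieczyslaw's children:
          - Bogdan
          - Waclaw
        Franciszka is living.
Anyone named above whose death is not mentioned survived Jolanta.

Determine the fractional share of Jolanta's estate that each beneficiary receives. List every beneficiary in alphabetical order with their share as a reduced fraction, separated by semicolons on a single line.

Agnieszka 2/15; Bogdan 1/15; Danuta 2/15; Franciszka 2/15; Grzegorz 1/3; Kazimierz 2/15; Waclaw 1/15

There is no surviving spouse, so the entire estate passes to Jolanta's descendants per capita at each generation.
At generation 1 (Oleg, Grzegorz, Nadia) there are 3 shares of (1)/3 = 1/3 each.
Living: Grzegorz — each takes 1/3.
Deceased: Oleg and Nadia. Their combined 2/3 is pooled and carried to generation 2.
At generation 2 (Kazimierz, Agnieszka, Danuta, Mieczyslaw, Franciszka) there are 5 shares of (2/3)/5 = 2/15 each.
Living: Kazimierz, Agnieszka, Danuta, and Franciszka — each takes 2/15.
Deceased: Mieczyslaw. That 2/15 share is carried to generation 3.
At generation 3 (Bogdan, Waclaw) there are 2 shares of (2/15)/2 = 1/15 each.
Living: Bogdan and Waclaw — each takes 1/15.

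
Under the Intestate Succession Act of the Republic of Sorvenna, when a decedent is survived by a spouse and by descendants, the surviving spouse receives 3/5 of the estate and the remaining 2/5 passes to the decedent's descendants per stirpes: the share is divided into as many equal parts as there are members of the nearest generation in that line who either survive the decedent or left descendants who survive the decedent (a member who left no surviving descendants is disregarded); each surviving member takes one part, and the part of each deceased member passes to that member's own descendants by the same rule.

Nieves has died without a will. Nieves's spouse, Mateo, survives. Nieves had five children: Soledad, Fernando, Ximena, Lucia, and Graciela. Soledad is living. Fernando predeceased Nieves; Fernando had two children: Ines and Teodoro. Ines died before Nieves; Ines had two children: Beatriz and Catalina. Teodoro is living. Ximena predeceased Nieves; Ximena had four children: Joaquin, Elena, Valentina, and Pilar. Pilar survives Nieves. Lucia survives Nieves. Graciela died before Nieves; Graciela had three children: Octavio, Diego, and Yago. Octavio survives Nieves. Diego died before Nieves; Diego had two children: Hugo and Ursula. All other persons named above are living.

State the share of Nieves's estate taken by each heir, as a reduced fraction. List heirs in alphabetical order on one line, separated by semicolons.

Mateo, as surviving spouse, takes 3/5.
The remaining 2/5 passes to Nieves's descendants per stirpes.
The 2/5 is divided into 5 equal shares of 2/25 among Soledad, Fernando, Ximena, Lucia, Graciela.
Soledad is living and takes 2/25.
Fernando predeceased; the 2/25 allotted to Fernando's branch passes to Fernando's issue by representation.
The 2/25 is divided into 2 equal shares of 1/25 among Ines, Teodoro.
Ines predeceased; the 1/25 allotted to Ines's branch passes to Ines's issue by representation.
The 1/25 is divided into 2 equal shares of 1/50 among Beatriz, Catalina.
Beatriz is living and takes 1/50.
Catalina is living and takes 1/50.
Teodoro is living and takes 1/25.
Ximena predeceased; the 2/25 allotted to Ximena's branch passes to Ximena's issue by representation.
The 2/25 is divided into 4 equal shares of 1/50 among Joaquin, Elena, Valentina, Pilar.
Joaquin is living and takes 1/50.
Elena is living and takes 1/50.
Valentina is living and takes 1/50.
Pilar is living and takes 1/50.
Lucia is living and takes 2/25.
Graciela predeceased; the 2/25 allotted to Graciela's branch passes to Graciela's issue by representation.
The 2/25 is divided into 3 equal shares of 2/75 among Octavio, Diego, Yago.
Octavio is living and takes 2/75.
Diego predeceased; the 2/75 allotted to Diego's branch passes to Diego's issue by representation.
The 2/75 is divided into 2 equal shares of 1/75 among Hugo, Ursula.
Hugo is living and takes 1/75.
Ursula is living and takes 1/75.
Yago is living and takes 2/75.

Beatriz 1/50; Catalina 1/50; Elena 1/50; Hugo 1/75; Joaquin 1/50; Lucia 2/25; Mateo 3/5; Octavio 2/75; Pilar 1/50; Soledad 2/25; Teodoro 1/25; Ursula 1/75; Valentina 1/50; Yago 2/75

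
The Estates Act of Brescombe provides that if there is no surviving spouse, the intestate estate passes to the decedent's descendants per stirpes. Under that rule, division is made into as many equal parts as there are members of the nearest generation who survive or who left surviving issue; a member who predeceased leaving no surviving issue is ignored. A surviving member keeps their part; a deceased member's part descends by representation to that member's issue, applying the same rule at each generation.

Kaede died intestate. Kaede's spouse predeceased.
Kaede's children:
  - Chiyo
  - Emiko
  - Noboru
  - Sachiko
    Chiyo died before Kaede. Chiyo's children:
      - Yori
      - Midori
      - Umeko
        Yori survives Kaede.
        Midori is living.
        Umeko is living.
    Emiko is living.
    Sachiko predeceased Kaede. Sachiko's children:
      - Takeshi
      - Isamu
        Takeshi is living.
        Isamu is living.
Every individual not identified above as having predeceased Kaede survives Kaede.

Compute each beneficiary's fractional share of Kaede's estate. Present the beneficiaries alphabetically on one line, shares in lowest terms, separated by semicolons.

There is no surviving spouse, so the entire estate passes to Kaede's descendants per stirpes.
The estate is divided into 4 equal shares of 1/4 among Chiyo, Emiko, Noboru, Sachiko.
Chiyo predeceased; the 1/4 allotted to Chiyo's branch passes to Chiyo's issue by representation.
The 1/4 is divided into 3 equal shares of 1/12 among Yori, Midori, Umeko.
Yori is living and takes 1/12.
Midori is living and takes 1/12.
Umeko is living and takes 1/12.
Emiko is living and takes 1/4.
Noboru is living and takes 1/4.
Sachiko predeceased; the 1/4 allotted to Sachiko's branch passes to Sachiko's issue by representation.
The 1/4 is divided into 2 equal shares of 1/8 among Takeshi, Isamu.
Takeshi is living and takes 1/8.
Isamu is living and takes 1/8.

Emiko 1/4; Isamu 1/8; Midori 1/12; Noboru 1/4; Takeshi 1/8; Umeko 1/12; Yori 1/12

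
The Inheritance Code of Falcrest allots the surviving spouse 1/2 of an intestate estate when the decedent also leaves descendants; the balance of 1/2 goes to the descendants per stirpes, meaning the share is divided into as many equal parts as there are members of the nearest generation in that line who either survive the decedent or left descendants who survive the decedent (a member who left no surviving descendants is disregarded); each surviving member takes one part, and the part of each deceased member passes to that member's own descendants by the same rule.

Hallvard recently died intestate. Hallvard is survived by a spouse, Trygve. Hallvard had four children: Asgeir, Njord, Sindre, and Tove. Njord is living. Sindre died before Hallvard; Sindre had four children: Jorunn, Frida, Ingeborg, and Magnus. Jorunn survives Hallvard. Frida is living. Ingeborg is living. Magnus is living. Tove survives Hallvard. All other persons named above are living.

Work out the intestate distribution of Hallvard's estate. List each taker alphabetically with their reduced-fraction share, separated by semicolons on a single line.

Asgeir 1/8; Frida 1/32; Ingeborg 1/32; Jorunn 1/32; Magnus 1/32; Njord 1/8; Tove 1/8; Trygve 1/2

Trygve, as surviving spouse, takes 1/2.
The remaining 1/2 passes to Hallvard's descendants per stirpes.
The 1/2 is divided into 4 equal shares of 1/8 among Asgeir, Njord, Sindre, Tove.
Asgeir is living and takes 1/8.
Njord is living and takes 1/8.
Sindre predeceased; the 1/8 allotted to Sindre's branch passes to Sindre's issue by representation.
The 1/8 is divided into 4 equal shares of 1/32 among Jorunn, Frida, Ingeborg, Magnus.
Jorunn is living and takes 1/32.
Frida is living and takes 1/32.
Ingeborg is living and takes 1/32.
Magnus is living and takes 1/32.
Tove is living and takes 1/8.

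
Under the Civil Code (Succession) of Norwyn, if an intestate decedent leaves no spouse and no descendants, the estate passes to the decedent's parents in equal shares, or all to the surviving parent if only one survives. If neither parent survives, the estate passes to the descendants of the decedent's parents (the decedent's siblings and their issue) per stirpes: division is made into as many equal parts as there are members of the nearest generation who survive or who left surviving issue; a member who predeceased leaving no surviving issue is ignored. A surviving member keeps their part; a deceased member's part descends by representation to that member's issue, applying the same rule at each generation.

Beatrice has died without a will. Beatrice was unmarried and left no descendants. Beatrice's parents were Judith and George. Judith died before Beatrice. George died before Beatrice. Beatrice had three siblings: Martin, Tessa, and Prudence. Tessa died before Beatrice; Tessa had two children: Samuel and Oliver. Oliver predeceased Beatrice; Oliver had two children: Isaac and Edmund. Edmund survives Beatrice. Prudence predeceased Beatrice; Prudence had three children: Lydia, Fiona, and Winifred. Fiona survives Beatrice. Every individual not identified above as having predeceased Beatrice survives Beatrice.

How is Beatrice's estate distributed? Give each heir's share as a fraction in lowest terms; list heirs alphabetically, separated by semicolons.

Neither parent survives and there are no descendants, so the estate passes to Beatrice's siblings and their issue per stirpes.
The estate is divided into 3 equal shares of 1/3 among Martin, Tessa, Prudence.
Martin is living and takes 1/3.
Tessa predeceased; the 1/3 allotted to Tessa's branch passes to Tessa's issue by representation.
The 1/3 is divided into 2 equal shares of 1/6 among Samuel, Oliver.
Samuel is living and takes 1/6.
Oliver predeceased; the 1/6 allotted to Oliver's branch passes to Oliver's issue by representation.
The 1/6 is divided into 2 equal shares of 1/12 among Isaac, Edmund.
Isaac is living and takes 1/12.
Edmund is living and takes 1/12.
Prudence predeceased; the 1/3 allotted to Prudence's branch passes to Prudence's issue by representation.
The 1/3 is divided into 3 equal shares of 1/9 among Lydia, Fiona, Winifred.
Lydia is living and takes 1/9.
Fiona is living and takes 1/9.
Winifred is living and takes 1/9.

Edmund 1/12; Fiona 1/9; Isaac 1/12; Lydia 1/9; Martin 1/3; Samuel 1/6; Winifred 1/9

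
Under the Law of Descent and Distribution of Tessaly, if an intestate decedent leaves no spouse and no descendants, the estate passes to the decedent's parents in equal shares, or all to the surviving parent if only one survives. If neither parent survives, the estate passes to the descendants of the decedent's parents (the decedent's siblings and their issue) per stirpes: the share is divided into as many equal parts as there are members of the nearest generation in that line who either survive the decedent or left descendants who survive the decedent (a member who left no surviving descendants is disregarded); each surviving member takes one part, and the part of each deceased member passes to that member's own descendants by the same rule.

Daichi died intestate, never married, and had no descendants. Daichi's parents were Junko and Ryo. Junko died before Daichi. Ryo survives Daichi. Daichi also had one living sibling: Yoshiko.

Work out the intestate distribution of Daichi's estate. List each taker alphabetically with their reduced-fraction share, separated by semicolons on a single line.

Ryo 1

Only one parent, Ryo, survives, so Ryo takes the entire estate. The siblings take nothing because a surviving parent has priority.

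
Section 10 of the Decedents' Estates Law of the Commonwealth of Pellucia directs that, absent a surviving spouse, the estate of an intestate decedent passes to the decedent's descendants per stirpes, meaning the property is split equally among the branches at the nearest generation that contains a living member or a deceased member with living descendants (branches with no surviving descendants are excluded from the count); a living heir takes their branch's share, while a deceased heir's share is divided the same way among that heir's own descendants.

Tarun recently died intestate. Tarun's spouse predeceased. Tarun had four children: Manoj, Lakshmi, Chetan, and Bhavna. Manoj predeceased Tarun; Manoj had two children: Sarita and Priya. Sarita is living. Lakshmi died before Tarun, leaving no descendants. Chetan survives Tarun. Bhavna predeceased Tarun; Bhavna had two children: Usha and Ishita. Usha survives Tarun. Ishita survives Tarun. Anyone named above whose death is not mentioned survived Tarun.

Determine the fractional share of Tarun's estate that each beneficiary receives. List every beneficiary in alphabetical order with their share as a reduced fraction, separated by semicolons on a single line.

There is no surviving spouse, so the entire estate passes to Tarun's descendants per stirpes.
Lakshmi left no surviving issue, so that branch lapses and is disregarded.
The estate is divided into 3 equal shares of 1/3 among Manoj, Chetan, Bhavna.
Manoj predeceased; the 1/3 allotted to Manoj's branch passes to Manoj's issue by representation.
The 1/3 is divided into 2 equal shares of 1/6 among Sarita, Priya.
Sarita is living and takes 1/6.
Priya is living and takes 1/6.
Chetan is living and takes 1/3.
Bhavna predeceased; the 1/3 allotted to Bhavna's branch passes to Bhavna's issue by representation.
The 1/3 is divided into 2 equal shares of 1/6 among Usha, Ishita.
Usha is living and takes 1/6.
Ishita is living and takes 1/6.

Chetan 1/3; Ishita 1/6; Priya 1/6; Sarita 1/6; Usha 1/6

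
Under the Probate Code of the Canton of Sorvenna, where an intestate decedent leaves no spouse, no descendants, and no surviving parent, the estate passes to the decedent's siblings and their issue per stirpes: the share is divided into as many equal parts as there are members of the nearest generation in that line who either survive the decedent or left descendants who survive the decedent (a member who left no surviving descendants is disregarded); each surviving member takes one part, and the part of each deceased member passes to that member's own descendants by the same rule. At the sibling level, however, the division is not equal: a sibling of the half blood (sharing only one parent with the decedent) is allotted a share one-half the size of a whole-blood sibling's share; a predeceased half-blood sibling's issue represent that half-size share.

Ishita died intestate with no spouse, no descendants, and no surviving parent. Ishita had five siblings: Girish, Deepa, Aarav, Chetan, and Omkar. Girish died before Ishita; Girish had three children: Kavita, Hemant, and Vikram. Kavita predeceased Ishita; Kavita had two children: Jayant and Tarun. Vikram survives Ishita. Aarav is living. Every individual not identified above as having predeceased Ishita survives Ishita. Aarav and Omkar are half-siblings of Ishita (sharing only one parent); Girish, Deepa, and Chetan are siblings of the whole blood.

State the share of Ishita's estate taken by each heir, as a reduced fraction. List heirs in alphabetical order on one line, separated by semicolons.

No spouse, descendants, or parent survives, so the estate passes to Ishita's siblings per stirpes.
Half-blood siblings count for one-half the weight of whole-blood siblings at the initial division.
Dividing 1 in proportion to weights (total weight 4): Girish (weight 1) → 1/4; Deepa (weight 1) → 1/4; Aarav (weight 1/2) → 1/8; Chetan (weight 1) → 1/4; Omkar (weight 1/2) → 1/8.
Girish predeceased; the 1/4 allotted to Girish's branch passes to Girish's issue by representation.
The 1/4 is divided into 3 equal shares of 1/12 among Kavita, Hemant, Vikram.
Kavita predeceased; the 1/12 allotted to Kavita's branch passes to Kavita's issue by representation.
The 1/12 is divided into 2 equal shares of 1/24 among Jayant, Tarun.
Jayant is living and takes 1/24.
Tarun is living and takes 1/24.
Hemant is living and takes 1/12.
Vikram is living and takes 1/12.
Deepa is living and takes 1/4.
Aarav is living and takes 1/8.
Chetan is living and takes 1/4.
Omkar is living and takes 1/8.

Aarav 1/8; Chetan 1/4; Deepa 1/4; Hemant 1/12; Jayant 1/24; Omkar 1/8; Tarun 1/24; Vikram 1/12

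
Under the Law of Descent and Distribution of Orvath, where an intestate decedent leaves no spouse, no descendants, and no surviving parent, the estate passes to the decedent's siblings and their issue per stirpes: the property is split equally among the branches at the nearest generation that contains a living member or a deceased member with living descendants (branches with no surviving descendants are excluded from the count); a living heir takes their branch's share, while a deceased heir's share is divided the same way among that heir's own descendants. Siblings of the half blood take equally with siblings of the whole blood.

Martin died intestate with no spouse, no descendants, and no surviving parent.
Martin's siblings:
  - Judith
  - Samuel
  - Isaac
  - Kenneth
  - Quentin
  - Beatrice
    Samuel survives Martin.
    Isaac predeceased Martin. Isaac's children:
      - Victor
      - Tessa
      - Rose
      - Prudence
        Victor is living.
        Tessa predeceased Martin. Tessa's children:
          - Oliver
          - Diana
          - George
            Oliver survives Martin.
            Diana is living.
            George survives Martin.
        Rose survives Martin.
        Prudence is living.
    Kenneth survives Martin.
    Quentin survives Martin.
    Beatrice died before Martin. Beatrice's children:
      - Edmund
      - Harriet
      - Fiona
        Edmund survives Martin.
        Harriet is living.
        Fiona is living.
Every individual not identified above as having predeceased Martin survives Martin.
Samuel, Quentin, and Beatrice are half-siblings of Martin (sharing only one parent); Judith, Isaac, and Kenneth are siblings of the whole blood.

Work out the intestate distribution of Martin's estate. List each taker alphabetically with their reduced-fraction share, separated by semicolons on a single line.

No spouse, descendants, or parent survives, so the estate passes to Martin's siblings per stirpes.
Half-blood and whole-blood siblings take equally under the stated rule.
The estate is divided into 6 equal shares of 1/6 among Judith, Samuel, Isaac, Kenneth, Quentin, Beatrice.
Judith is living and takes 1/6.
Samuel is living and takes 1/6.
Isaac predeceased; the 1/6 allotted to Isaac's branch passes to Isaac's issue by representation.
The 1/6 is divided into 4 equal shares of 1/24 among Victor, Tessa, Rose, Prudence.
Victor is living and takes 1/24.
Tessa predeceased; the 1/24 allotted to Tessa's branch passes to Tessa's issue by representation.
The 1/24 is divided into 3 equal shares of 1/72 among Oliver, Diana, George.
Oliver is living and takes 1/72.
Diana is living and takes 1/72.
George is living and takes 1/72.
Rose is living and takes 1/24.
Prudence is living and takes 1/24.
Kenneth is living and takes 1/6.
Quentin is living and takes 1/6.
Beatrice predeceased; the 1/6 allotted to Beatrice's branch passes to Beatrice's issue by representation.
The 1/6 is divided into 3 equal shares of 1/18 among Edmund, Harriet, Fiona.
Edmund is living and takes 1/18.
Harriet is living and takes 1/18.
Fiona is living and takes 1/18.

Diana 1/72; Edmund 1/18; Fiona 1/18; George 1/72; Harriet 1/18; Judith 1/6; Kenneth 1/6; Oliver 1/72; Prudence 1/24; Quentin 1/6; Rose 1/24; Samuel 1/6; Victor 1/24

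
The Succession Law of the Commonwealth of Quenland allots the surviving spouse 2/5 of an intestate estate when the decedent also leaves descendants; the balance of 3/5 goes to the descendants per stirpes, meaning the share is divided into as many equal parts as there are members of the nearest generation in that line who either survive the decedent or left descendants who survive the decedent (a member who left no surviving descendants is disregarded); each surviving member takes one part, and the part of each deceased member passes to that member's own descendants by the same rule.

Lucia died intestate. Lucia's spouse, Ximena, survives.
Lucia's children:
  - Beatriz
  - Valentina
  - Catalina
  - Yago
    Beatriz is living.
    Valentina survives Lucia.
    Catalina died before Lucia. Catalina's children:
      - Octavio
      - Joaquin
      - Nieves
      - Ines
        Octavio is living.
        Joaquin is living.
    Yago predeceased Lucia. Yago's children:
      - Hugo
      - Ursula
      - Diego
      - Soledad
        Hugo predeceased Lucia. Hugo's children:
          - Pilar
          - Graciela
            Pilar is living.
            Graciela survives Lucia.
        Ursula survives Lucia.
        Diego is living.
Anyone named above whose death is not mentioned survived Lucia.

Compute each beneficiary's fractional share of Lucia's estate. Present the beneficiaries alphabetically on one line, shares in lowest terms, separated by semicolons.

Ximena, as surviving spouse, takes 2/5.
The remaining 3/5 passes to Lucia's descendants per stirpes.
The 3/5 is divided into 4 equal shares of 3/20 among Beatriz, Valentina, Catalina, Yago.
Beatriz is living and takes 3/20.
Valentina is living and takes 3/20.
Catalina predeceased; the 3/20 allotted to Catalina's branch passes to Catalina's issue by representation.
The 3/20 is divided into 4 equal shares of 3/80 among Octavio, Joaquin, Nieves, Ines.
Octavio is living and takes 3/80.
Joaquin is living and takes 3/80.
Nieves is living and takes 3/80.
Ines is living and takes 3/80.
Yago predeceased; the 3/20 allotted to Yago's branch passes to Yago's issue by representation.
The 3/20 is divided into 4 equal shares of 3/80 among Hugo, Ursula, Diego, Soledad.
Hugo predeceased; the 3/80 allotted to Hugo's branch passes to Hugo's issue by representation.
The 3/80 is divided into 2 equal shares of 3/160 among Pilar, Graciela.
Pilar is living and takes 3/160.
Graciela is living and takes 3/160.
Ursula is living and takes 3/80.
Diego is living and takes 3/80.
Soledad is living and takes 3/80.

Beatriz 3/20; Diego 3/80; Graciela 3/160; Ines 3/80; Joaquin 3/80; Nieves 3/80; Octavio 3/80; Pilar 3/160; Soledad 3/80; Ursula 3/80; Valentina 3/20; Ximena 2/5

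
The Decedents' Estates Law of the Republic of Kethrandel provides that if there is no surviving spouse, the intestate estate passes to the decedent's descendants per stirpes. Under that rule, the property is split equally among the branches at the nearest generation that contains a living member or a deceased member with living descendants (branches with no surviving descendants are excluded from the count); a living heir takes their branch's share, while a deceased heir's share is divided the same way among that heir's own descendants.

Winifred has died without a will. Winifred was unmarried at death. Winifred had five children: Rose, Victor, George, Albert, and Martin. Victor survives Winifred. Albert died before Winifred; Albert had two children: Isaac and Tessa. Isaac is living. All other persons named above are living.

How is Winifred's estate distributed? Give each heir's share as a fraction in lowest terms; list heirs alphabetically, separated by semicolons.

There is no surviving spouse, so the entire estate passes to Winifred's descendants per stirpes.
The estate is divided into 5 equal shares of 1/5 among Rose, Victor, George, Albert, Martin.
Rose is living and takes 1/5.
Victor is living and takes 1/5.
George is living and takes 1/5.
Albert predeceased; the 1/5 allotted to Albert's branch passes to Albert's issue by representation.
The 1/5 is divided into 2 equal shares of 1/10 among Isaac, Tessa.
Isaac is living and takes 1/10.
Tessa is living and takes 1/10.
Martin is living and takes 1/5.

George 1/5; Isaac 1/10; Martin 1/5; Rose 1/5; Tessa 1/10; Victor 1/5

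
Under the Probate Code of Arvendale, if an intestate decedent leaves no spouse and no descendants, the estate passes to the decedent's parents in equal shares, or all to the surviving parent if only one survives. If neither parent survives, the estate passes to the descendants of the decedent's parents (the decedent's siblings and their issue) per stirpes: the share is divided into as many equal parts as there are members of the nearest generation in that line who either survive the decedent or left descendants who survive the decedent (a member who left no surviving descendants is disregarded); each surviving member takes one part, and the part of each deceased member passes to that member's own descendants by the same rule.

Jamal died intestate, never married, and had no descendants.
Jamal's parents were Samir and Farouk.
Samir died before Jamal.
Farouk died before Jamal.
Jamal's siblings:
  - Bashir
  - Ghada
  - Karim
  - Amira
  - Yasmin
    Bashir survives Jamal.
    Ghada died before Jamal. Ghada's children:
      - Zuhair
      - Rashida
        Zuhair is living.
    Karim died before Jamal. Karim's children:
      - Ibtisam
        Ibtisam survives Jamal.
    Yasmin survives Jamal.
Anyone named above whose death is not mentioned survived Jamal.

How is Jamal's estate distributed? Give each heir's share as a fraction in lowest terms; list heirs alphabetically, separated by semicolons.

Neither parent survives and there are no descendants, so the estate passes to Jamal's siblings and their issue per stirpes.
The estate is divided into 5 equal shares of 1/5 among Bashir, Ghada, Karim, Amira, Yasmin.
Bashir is living and takes 1/5.
Ghada predeceased; the 1/5 allotted to Ghada's branch passes to Ghada's issue by representation.
The 1/5 is divided into 2 equal shares of 1/10 among Zuhair, Rashida.
Zuhair is living and takes 1/10.
Rashida is living and takes 1/10.
Karim predeceased; the 1/5 allotted to Karim's branch passes to Karim's issue by representation.
Ibtisam is the sole taker at this level and receives the full 1/5.
Amira is living and takes 1/5.
Yasmin is living and takes 1/5.

Amira 1/5; Bashir 1/5; Ibtisam 1/5; Rashida 1/10; Yasmin 1/5; Zuhair 1/10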